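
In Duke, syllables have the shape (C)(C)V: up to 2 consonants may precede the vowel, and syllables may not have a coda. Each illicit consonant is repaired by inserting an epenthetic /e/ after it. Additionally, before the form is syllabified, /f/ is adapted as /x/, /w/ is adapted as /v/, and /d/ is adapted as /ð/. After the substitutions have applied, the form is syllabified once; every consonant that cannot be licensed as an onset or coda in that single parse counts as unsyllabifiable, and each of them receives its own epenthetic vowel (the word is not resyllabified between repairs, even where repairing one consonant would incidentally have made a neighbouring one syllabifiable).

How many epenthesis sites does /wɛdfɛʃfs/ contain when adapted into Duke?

After substitution the input is /vɛðxɛʃxs/.
The unsyllabifiable consonants are /ʃ/, /x/, /s/; each receives one epenthetic vowel.

3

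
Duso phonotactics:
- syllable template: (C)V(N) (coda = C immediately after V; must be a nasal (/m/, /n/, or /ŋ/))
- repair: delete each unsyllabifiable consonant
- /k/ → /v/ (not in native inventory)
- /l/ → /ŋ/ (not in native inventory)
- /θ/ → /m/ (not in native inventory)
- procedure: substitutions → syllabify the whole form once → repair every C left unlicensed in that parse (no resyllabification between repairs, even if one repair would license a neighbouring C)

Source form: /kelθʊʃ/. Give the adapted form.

Substitution: /k/ → /v/, /l/ → /ŋ/, /θ/ → /m/, giving /veŋmʊʃ/.
The consonants /ʃ/ cannot be parsed into a legal (C)V(N) syllable (only a nasal (/m/, /n/, or /ŋ/) is licensed in coda position; onsets are limited to one consonant).
Deleting the stranded consonants removes /ʃ/.

veŋmʊ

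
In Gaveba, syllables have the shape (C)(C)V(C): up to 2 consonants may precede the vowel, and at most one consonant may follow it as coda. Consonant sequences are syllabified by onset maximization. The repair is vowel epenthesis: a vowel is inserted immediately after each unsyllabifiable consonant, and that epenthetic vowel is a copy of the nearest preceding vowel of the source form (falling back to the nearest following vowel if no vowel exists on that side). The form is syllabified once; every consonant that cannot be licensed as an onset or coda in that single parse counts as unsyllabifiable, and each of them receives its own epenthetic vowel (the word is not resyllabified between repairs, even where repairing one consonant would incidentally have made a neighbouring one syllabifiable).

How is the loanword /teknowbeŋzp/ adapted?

teknowbeŋzepe

Under (C)(C)V(C), the unsyllabifiable consonants are /z/, /p/ (at most one coda consonant is licensed; onsets may contain at most 2 consonants).
Each unlicensed consonant becomes the onset of a new syllable: /z/ → /ze/, /p/ → /pe/.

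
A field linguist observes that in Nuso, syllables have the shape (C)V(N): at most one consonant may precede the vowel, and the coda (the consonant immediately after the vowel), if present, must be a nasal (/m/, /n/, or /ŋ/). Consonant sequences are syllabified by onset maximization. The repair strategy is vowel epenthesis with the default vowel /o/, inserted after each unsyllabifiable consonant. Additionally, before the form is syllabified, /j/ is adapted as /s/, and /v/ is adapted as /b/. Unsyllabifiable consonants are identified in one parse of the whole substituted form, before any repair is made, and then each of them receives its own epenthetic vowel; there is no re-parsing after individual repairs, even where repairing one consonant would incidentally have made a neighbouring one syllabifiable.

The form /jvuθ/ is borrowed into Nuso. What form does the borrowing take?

Substitution: /j/ → /s/, /v/ → /b/, giving /sbuθ/.
The consonants /s/, /θ/ cannot be parsed into a legal (C)V(N) syllable (only a nasal (/m/, /n/, or /ŋ/) is licensed in coda position; onsets are limited to one consonant).
Epenthesis after each stranded consonant: /s/ → /so/, /θ/ → /θo/.

sobuθo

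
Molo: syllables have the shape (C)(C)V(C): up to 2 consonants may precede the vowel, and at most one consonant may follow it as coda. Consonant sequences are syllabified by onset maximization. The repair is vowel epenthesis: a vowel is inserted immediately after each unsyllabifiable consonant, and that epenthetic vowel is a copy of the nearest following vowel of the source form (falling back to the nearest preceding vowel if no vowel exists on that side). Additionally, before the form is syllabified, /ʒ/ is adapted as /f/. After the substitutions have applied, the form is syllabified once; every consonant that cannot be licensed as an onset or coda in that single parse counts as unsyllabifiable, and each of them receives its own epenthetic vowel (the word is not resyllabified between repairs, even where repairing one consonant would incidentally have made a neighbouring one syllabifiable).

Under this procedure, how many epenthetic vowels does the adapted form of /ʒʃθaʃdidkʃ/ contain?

After substitution the input is /fʃθaʃdidkʃ/.
The unsyllabifiable consonants are /f/, /k/, /ʃ/; each receives one epenthetic vowel.

3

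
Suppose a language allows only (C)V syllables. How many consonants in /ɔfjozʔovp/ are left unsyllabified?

The consonants /f/, /z/, /v/, /p/ cannot be parsed into a legal (C)V syllable (no codas are permitted; onsets are limited to one consonant).

4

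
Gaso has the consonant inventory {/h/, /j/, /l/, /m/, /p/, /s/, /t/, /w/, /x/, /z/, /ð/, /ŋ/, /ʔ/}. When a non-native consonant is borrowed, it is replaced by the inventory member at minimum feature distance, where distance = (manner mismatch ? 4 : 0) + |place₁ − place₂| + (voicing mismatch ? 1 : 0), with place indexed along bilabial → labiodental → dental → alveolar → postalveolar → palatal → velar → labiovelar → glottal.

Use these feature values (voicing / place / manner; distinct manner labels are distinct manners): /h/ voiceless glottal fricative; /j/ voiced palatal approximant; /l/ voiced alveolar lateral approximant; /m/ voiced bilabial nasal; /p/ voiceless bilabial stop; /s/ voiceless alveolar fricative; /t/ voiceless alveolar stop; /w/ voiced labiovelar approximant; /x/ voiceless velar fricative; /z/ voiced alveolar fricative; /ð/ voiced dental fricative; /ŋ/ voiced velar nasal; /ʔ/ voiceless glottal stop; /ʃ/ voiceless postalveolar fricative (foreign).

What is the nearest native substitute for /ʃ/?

s

/s/ is closest: same manner (fricative), place distance 1 (postalveolar→alveolar), same voicing; total 1. Next closest is /x/ at distance 2.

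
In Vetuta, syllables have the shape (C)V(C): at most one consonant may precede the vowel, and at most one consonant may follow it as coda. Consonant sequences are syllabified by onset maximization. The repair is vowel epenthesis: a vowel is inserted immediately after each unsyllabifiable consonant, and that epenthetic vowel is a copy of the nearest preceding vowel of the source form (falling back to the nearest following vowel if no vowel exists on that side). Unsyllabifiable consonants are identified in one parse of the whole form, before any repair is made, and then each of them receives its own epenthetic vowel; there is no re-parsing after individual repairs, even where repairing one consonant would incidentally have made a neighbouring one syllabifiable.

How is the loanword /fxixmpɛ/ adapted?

Under (C)V(C), the unsyllabifiable consonants are /f/, /m/ (at most one coda consonant is licensed; onsets are limited to one consonant).
Each unlicensed consonant becomes the onset of a new syllable: /f/ → /fi/, /m/ → /mi/.

fixixmipɛ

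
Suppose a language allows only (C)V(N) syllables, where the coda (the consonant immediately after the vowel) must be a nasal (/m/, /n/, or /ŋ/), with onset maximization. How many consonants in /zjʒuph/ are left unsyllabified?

Under (C)V(N), the unsyllabifiable consonants are /z/, /j/, /p/, /h/ (only a nasal (/m/, /n/, or /ŋ/) is licensed in coda position; onsets are limited to one consonant).

4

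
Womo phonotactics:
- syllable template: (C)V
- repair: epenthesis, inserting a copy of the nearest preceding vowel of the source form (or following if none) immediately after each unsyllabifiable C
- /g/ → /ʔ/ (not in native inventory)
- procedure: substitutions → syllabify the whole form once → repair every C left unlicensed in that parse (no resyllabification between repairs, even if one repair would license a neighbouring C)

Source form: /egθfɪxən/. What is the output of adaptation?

eʔeθefɪxənə

Substitution: /g/ → /ʔ/, giving /eʔθfɪxən/.
Syllabifying with onset maximization leaves /ʔ/, /θ/, /n/ stranded (no codas are permitted; onsets are limited to one consonant).
Each unlicensed consonant becomes the onset of a new syllable: /ʔ/ → /ʔe/, /θ/ → /θe/, /n/ → /nə/.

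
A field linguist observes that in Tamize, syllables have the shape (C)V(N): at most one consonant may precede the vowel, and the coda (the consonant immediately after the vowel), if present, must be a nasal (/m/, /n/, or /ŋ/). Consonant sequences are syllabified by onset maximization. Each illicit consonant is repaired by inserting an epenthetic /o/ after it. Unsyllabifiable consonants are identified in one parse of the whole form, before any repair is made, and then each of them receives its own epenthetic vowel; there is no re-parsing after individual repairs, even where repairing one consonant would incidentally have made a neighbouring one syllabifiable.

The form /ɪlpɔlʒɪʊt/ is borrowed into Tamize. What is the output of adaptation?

The consonants /l/, /l/, /t/ cannot be parsed into a legal (C)V(N) syllable (only a nasal (/m/, /n/, or /ŋ/) is licensed in coda position; onsets are limited to one consonant).
Inserting the epenthetic vowel yields /l/ → /lo/, /l/ → /lo/, /t/ → /to/.

ɪlopɔloʒɪʊto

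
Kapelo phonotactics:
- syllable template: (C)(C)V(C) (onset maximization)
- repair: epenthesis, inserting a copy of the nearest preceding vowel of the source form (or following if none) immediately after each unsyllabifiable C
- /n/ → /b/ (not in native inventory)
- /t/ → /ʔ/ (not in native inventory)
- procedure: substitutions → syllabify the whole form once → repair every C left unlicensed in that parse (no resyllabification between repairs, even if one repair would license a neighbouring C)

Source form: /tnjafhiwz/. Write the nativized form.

Substitution: /t/ → /ʔ/, /n/ → /b/, giving /ʔbjafhiwz/.
Under (C)(C)V(C), the unsyllabifiable consonants are /ʔ/, /z/ (at most one coda consonant is licensed; onsets may contain at most 2 consonants).
Epenthesis after each stranded consonant: /ʔ/ → /ʔa/, /z/ → /zi/.

ʔabjafhiwzi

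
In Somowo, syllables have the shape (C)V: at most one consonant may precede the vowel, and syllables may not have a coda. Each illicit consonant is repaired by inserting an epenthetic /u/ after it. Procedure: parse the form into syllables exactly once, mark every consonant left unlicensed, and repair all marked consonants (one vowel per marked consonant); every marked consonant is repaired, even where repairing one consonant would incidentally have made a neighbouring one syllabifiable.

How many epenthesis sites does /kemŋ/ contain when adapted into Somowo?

The unsyllabifiable consonants are /m/, /ŋ/; each receives one epenthetic vowel.

2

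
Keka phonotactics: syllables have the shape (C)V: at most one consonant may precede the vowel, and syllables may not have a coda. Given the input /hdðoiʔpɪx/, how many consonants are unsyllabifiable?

4

The consonants /h/, /d/, /ʔ/, /x/ cannot be parsed into a legal (C)V syllable (no codas are permitted; onsets are limited to one consonant).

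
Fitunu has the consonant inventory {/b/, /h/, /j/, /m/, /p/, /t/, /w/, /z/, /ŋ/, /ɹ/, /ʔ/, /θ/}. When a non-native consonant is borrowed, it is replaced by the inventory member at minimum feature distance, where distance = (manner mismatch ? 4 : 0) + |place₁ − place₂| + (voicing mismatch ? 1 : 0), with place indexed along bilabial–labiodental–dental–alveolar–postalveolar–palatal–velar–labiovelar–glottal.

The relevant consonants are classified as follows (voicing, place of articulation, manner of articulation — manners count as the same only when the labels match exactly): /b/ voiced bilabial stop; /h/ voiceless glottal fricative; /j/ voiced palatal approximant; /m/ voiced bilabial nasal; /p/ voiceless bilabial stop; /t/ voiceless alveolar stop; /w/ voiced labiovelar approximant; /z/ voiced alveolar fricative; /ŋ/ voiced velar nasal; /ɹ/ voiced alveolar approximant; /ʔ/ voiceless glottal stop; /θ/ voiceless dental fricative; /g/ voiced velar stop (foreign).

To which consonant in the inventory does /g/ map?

/ʔ/ is closest: same manner (stop), place distance 2 (velar→glottal), voicing differs (+1); total 3. Next closest is /t/ at distance 4.

ʔ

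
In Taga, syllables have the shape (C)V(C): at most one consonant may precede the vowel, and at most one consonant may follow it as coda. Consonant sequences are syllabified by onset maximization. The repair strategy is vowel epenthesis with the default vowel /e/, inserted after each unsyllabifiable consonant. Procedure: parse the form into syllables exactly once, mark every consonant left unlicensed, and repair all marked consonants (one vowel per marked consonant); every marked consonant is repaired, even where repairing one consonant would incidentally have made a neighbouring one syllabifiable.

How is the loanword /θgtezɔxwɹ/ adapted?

θegetezɔxweɹe

Syllabifying with onset maximization leaves /θ/, /g/, /w/, /ɹ/ stranded (at most one coda consonant is licensed; onsets are limited to one consonant).
Inserting the epenthetic vowel yields /θ/ → /θe/, /g/ → /ge/, /w/ → /we/, /ɹ/ → /ɹe/.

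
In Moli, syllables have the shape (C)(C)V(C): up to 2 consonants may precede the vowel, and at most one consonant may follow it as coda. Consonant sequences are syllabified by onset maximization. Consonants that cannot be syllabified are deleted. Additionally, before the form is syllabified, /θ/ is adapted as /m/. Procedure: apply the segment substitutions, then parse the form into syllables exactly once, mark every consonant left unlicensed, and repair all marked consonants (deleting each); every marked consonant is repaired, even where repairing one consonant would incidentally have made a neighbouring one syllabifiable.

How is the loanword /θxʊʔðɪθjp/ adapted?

mxʊʔðɪm

Substitution: /θ/ → /m/, giving /mxʊʔðɪmjp/.
The consonants /j/, /p/ cannot be parsed into a legal (C)(C)V(C) syllable (at most one coda consonant is licensed; onsets may contain at most 2 consonants).
Deleting the stranded consonants removes /j/, /p/.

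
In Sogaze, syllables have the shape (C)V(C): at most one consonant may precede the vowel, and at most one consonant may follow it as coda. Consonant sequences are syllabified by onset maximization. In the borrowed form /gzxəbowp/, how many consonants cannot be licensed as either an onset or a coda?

3

The consonants /g/, /z/, /p/ cannot be parsed into a legal (C)V(C) syllable (at most one coda consonant is licensed; onsets are limited to one consonant).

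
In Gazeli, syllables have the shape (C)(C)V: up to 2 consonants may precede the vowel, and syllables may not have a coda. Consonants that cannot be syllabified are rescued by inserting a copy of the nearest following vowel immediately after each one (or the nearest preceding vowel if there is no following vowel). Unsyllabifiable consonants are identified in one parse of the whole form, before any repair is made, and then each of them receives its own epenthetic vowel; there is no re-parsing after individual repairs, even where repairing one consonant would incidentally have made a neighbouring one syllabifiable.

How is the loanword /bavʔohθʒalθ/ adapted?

bavʔohaθʒalaθa

The consonants /h/, /l/, /θ/ cannot be parsed into a legal (C)(C)V syllable (no codas are permitted; onsets may contain at most 2 consonants).
Each unlicensed consonant becomes the onset of a new syllable: /h/ → /ha/, /l/ → /la/, /θ/ → /θa/.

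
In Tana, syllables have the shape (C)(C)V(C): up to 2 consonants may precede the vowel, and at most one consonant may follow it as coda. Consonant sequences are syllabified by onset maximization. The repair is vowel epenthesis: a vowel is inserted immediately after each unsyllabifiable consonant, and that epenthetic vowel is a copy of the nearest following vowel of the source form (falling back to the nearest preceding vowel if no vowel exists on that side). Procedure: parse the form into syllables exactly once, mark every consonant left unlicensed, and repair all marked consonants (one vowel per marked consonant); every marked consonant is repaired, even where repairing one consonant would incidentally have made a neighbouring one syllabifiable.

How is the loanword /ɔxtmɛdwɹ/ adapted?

ɔxtmɛdwɛɹɛ

The consonants /w/, /ɹ/ cannot be parsed into a legal (C)(C)V(C) syllable (at most one coda consonant is licensed; onsets may contain at most 2 consonants).
Epenthesis after each stranded consonant: /w/ → /wɛ/, /ɹ/ → /ɹɛ/.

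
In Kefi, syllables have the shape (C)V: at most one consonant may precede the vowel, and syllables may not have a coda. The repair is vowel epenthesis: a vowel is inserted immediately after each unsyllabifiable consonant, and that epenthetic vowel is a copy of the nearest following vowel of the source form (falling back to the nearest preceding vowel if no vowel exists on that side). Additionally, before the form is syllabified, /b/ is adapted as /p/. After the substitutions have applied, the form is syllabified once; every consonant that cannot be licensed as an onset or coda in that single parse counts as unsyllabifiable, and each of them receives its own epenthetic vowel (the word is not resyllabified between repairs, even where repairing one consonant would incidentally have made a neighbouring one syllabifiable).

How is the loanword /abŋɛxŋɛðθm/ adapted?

apɛŋɛxɛŋɛðɛθɛmɛ

Substitution: /b/ → /p/, giving /apŋɛxŋɛðθm/.
The consonants /p/, /x/, /ð/, /θ/, /m/ cannot be parsed into a legal (C)V syllable (no codas are permitted; onsets are limited to one consonant).
Inserting the epenthetic vowel yields /p/ → /pɛ/, /x/ → /xɛ/, /ð/ → /ðɛ/, /θ/ → /θɛ/, /m/ → /mɛ/.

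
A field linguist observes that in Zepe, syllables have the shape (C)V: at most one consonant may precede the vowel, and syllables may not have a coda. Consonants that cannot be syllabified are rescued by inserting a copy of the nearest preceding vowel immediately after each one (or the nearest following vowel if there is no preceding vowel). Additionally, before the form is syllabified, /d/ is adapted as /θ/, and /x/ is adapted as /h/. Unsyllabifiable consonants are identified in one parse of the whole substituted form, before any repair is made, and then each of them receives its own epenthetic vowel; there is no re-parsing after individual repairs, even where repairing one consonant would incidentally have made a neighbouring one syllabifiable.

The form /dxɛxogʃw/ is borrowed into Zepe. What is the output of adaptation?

Substitution: /d/ → /θ/, /x/ → /h/, giving /θhɛhogʃw/.
Under (C)V, the unsyllabifiable consonants are /θ/, /g/, /ʃ/, /w/ (no codas are permitted; onsets are limited to one consonant).
Inserting the epenthetic vowel yields /θ/ → /θɛ/, /g/ → /go/, /ʃ/ → /ʃo/, /w/ → /wo/.

θɛhɛhogoʃowo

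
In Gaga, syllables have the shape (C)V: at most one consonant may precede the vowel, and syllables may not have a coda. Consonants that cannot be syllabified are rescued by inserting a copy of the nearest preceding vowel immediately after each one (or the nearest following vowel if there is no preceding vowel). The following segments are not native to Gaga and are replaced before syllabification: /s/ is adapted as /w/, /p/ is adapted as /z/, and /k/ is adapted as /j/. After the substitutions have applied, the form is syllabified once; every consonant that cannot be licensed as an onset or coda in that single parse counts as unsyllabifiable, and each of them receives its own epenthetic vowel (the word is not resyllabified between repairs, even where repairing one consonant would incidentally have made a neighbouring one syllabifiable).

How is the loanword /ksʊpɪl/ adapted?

Substitution: /k/ → /j/, /s/ → /w/, /p/ → /z/, giving /jwʊzɪl/.
Under (C)V, the unsyllabifiable consonants are /j/, /l/ (no codas are permitted; onsets are limited to one consonant).
Epenthesis after each stranded consonant: /j/ → /jʊ/, /l/ → /lɪ/.

jʊwʊzɪlɪ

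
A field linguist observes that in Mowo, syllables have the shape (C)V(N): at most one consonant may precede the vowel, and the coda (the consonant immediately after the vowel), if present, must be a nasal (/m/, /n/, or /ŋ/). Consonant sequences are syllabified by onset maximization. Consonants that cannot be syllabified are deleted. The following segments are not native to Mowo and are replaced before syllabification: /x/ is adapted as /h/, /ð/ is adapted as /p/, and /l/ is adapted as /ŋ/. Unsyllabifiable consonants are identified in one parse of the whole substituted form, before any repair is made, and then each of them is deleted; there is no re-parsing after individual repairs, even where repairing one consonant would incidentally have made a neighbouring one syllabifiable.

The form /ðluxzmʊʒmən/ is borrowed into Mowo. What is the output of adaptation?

Substitution: /ð/ → /p/, /l/ → /ŋ/, /x/ → /h/, giving /pŋuhzmʊʒmən/.
The consonants /p/, /h/, /z/, /ʒ/ cannot be parsed into a legal (C)V(N) syllable (only a nasal (/m/, /n/, or /ŋ/) is licensed in coda position; onsets are limited to one consonant).
Each unlicensed consonant is deleted: /p/, /h/, /z/, /ʒ/.

ŋumʊmən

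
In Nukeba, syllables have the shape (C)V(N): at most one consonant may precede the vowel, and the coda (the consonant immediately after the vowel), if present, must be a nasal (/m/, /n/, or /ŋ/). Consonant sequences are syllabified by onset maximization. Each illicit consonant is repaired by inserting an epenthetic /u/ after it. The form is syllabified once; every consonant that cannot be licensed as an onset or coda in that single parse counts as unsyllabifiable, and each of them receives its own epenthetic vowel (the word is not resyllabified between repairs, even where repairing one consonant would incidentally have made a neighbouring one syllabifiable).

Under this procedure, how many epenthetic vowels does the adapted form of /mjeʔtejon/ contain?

The unsyllabifiable consonants are /m/, /ʔ/; each receives one epenthetic vowel.

2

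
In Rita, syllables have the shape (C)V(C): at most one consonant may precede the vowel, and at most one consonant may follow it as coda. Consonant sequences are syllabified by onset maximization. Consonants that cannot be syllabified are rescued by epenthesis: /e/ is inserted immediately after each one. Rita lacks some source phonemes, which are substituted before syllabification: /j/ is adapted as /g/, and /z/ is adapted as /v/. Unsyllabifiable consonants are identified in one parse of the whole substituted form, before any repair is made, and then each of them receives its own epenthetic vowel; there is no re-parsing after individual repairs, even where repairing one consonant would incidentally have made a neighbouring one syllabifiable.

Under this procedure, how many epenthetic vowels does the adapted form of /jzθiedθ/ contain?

After substitution the input is /gvθiedθ/.
The unsyllabifiable consonants are /g/, /v/, /θ/; each receives one epenthetic vowel.

3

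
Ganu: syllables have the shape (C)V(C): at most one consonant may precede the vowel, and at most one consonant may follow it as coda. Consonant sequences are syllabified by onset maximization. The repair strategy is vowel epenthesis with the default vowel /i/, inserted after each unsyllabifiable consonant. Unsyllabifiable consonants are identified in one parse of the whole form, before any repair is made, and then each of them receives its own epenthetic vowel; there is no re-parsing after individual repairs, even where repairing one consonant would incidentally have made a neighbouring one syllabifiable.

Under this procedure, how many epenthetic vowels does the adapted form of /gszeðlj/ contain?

The unsyllabifiable consonants are /g/, /s/, /l/, /j/; each receives one epenthetic vowel.

4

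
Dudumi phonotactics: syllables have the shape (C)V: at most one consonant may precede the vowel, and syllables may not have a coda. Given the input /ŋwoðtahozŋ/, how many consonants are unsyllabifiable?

Under (C)V, the unsyllabifiable consonants are /ŋ/, /ð/, /z/, /ŋ/ (no codas are permitted; onsets are limited to one consonant).

4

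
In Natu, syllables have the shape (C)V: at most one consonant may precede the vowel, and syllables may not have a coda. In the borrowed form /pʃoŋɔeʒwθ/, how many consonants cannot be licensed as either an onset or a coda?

4

Under (C)V, the unsyllabifiable consonants are /p/, /ʒ/, /w/, /θ/ (no codas are permitted; onsets are limited to one consonant).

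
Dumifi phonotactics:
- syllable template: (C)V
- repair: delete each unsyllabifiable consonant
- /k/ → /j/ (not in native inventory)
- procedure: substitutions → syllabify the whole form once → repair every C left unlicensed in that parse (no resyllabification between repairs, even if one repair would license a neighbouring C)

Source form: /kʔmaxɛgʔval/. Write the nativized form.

Substitution: /k/ → /j/, giving /jʔmaxɛgʔval/.
The consonants /j/, /ʔ/, /g/, /ʔ/, /l/ cannot be parsed into a legal (C)V syllable (no codas are permitted; onsets are limited to one consonant).
Each unlicensed consonant is deleted: /j/, /ʔ/, /g/, /ʔ/, /l/.

maxɛva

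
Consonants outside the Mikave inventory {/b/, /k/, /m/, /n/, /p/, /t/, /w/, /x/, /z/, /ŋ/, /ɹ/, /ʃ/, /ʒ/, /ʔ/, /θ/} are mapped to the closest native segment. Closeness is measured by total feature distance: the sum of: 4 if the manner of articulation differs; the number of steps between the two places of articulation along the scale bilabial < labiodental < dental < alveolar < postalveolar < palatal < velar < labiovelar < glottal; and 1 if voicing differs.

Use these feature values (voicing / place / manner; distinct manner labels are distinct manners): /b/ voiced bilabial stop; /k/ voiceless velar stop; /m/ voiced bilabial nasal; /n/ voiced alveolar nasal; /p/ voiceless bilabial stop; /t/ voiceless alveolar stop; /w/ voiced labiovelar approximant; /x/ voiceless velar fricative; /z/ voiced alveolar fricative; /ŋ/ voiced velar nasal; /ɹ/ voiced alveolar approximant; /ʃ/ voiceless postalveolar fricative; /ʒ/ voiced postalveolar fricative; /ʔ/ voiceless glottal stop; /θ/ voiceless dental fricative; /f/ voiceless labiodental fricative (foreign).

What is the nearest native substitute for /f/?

/θ/ is closest: same manner (fricative), place distance 1 (labiodental→dental), same voicing; total 1. Next closest is /z/ at distance 3.

θ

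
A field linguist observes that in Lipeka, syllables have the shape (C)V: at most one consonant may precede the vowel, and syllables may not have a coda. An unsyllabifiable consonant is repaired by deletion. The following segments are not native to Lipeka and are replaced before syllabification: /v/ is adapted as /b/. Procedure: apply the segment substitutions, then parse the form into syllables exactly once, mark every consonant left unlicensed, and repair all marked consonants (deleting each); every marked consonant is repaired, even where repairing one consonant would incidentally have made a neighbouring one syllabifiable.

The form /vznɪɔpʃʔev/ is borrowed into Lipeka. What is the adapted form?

Substitution: /v/ → /b/, giving /bznɪɔpʃʔeb/.
The consonants /b/, /z/, /p/, /ʃ/, /b/ cannot be parsed into a legal (C)V syllable (no codas are permitted; onsets are limited to one consonant).
Each unlicensed consonant is deleted: /b/, /z/, /p/, /ʃ/, /b/.

nɪɔʔe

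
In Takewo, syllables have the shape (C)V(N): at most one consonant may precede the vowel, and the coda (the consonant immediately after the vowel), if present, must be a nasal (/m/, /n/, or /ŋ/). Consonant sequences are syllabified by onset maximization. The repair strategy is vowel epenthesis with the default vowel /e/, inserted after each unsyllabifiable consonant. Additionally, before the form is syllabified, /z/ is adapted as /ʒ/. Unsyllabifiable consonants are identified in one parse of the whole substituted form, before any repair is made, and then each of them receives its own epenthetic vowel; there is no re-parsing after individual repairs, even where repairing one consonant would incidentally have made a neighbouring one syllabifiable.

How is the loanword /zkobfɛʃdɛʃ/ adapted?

Substitution: /z/ → /ʒ/, giving /ʒkobfɛʃdɛʃ/.
Under (C)V(N), the unsyllabifiable consonants are /ʒ/, /b/, /ʃ/, /ʃ/ (only a nasal (/m/, /n/, or /ŋ/) is licensed in coda position; onsets are limited to one consonant).
Epenthesis after each stranded consonant: /ʒ/ → /ʒe/, /b/ → /be/, /ʃ/ → /ʃe/, /ʃ/ → /ʃe/.

ʒekobefɛʃedɛʃe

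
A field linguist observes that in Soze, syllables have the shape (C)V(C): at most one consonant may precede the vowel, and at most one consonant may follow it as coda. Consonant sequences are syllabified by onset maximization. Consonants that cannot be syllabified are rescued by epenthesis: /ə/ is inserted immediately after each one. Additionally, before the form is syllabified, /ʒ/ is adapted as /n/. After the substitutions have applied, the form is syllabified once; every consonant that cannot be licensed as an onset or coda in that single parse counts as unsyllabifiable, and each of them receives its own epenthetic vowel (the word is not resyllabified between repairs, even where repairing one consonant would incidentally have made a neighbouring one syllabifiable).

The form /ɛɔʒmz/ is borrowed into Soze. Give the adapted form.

ɛɔnməzə

Substitution: /ʒ/ → /n/, giving /ɛɔnmz/.
The consonants /m/, /z/ cannot be parsed into a legal (C)V(C) syllable (at most one coda consonant is licensed; onsets are limited to one consonant).
Each unlicensed consonant becomes the onset of a new syllable: /m/ → /mə/, /z/ → /zə/.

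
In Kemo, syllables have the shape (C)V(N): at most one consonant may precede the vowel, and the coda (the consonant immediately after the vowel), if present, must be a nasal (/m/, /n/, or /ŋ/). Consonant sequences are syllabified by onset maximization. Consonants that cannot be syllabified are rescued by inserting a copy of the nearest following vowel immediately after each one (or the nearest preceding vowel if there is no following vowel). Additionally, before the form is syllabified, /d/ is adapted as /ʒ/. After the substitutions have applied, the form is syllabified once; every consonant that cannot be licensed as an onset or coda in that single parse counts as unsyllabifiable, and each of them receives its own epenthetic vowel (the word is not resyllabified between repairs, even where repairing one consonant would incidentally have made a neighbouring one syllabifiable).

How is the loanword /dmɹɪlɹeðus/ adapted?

ʒɪmɪɹɪleɹeðusu

Substitution: /d/ → /ʒ/, giving /ʒmɹɪlɹeðus/.
The consonants /ʒ/, /m/, /l/, /s/ cannot be parsed into a legal (C)V(N) syllable (only a nasal (/m/, /n/, or /ŋ/) is licensed in coda position; onsets are limited to one consonant).
Each unlicensed consonant becomes the onset of a new syllable: /ʒ/ → /ʒɪ/, /m/ → /mɪ/, /l/ → /le/, /s/ → /su/.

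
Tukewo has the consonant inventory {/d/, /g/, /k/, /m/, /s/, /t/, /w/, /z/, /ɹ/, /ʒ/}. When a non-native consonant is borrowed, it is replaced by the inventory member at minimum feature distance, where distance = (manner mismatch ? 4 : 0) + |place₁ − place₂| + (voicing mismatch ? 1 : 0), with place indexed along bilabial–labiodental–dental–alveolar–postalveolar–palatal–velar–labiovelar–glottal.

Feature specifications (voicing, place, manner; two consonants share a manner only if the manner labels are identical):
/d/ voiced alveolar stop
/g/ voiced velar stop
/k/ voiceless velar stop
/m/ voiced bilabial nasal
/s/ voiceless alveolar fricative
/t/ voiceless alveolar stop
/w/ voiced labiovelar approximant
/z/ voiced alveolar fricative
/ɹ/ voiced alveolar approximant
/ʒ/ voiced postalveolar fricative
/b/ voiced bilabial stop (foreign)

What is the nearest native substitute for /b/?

/d/ is closest: same manner (stop), place distance 3 (bilabial→alveolar), same voicing; total 3. Next closest is /m/ at distance 4.

d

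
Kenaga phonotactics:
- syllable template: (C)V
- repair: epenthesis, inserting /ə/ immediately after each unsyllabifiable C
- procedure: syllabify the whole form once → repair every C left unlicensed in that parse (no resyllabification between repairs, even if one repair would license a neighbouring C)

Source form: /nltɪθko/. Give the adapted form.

nələtɪθəko

Under (C)V, the unsyllabifiable consonants are /n/, /l/, /θ/ (no codas are permitted; onsets are limited to one consonant).
Inserting the epenthetic vowel yields /n/ → /nə/, /l/ → /lə/, /θ/ → /θə/.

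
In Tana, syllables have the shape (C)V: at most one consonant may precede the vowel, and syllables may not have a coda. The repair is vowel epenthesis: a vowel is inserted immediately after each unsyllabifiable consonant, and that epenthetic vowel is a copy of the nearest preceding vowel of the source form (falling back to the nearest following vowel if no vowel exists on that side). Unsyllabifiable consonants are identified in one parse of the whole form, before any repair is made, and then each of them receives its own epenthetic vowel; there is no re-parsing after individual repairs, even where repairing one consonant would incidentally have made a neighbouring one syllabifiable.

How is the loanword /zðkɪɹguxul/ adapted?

zɪðɪkɪɹɪguxulu

The consonants /z/, /ð/, /ɹ/, /l/ cannot be parsed into a legal (C)V syllable (no codas are permitted; onsets are limited to one consonant).
Each unlicensed consonant becomes the onset of a new syllable: /z/ → /zɪ/, /ð/ → /ðɪ/, /ɹ/ → /ɹɪ/, /l/ → /lu/.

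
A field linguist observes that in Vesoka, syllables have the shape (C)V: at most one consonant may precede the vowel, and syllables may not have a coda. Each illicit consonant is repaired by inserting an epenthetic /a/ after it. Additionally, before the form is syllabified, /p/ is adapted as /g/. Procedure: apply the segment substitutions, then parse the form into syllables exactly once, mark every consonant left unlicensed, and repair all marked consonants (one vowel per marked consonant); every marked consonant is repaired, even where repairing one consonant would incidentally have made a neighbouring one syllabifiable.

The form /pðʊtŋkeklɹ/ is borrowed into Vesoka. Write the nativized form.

Substitution: /p/ → /g/, giving /gðʊtŋkeklɹ/.
The consonants /g/, /t/, /ŋ/, /k/, /l/, /ɹ/ cannot be parsed into a legal (C)V syllable (no codas are permitted; onsets are limited to one consonant).
Epenthesis after each stranded consonant: /g/ → /ga/, /t/ → /ta/, /ŋ/ → /ŋa/, /k/ → /ka/, /l/ → /la/, /ɹ/ → /ɹa/.

gaðʊtaŋakekalaɹa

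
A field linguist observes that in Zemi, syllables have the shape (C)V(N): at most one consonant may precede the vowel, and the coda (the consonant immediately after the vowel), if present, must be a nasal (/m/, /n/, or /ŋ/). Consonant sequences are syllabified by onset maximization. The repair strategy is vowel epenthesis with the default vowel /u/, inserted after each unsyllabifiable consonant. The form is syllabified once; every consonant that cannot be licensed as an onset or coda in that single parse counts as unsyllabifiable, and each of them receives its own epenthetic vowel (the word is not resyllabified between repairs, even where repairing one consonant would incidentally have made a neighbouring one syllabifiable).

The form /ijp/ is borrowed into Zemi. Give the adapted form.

Syllabifying with onset maximization leaves /j/, /p/ stranded (only a nasal (/m/, /n/, or /ŋ/) is licensed in coda position; onsets are limited to one consonant).
Epenthesis after each stranded consonant: /j/ → /ju/, /p/ → /pu/.

ijupu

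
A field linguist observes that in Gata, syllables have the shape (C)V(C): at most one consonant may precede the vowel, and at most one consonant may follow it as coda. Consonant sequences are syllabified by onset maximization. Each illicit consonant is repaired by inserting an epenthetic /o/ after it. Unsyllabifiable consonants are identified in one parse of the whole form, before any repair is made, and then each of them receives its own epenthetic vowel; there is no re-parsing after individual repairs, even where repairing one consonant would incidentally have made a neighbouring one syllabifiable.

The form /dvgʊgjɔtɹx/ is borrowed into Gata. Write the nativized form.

dovogʊgjɔtɹoxo

Syllabifying with onset maximization leaves /d/, /v/, /ɹ/, /x/ stranded (at most one coda consonant is licensed; onsets are limited to one consonant).
Inserting the epenthetic vowel yields /d/ → /do/, /v/ → /vo/, /ɹ/ → /ɹo/, /x/ → /xo/.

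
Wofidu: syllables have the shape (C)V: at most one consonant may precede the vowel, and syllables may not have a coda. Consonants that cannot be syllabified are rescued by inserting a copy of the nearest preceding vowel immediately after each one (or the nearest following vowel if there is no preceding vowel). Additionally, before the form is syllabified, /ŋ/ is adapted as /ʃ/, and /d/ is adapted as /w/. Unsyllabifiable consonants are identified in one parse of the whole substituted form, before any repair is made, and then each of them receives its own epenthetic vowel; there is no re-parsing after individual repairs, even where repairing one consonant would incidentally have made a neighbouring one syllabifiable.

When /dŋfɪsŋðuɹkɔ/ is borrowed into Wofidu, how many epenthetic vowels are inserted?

After substitution the input is /wʃfɪsʃðuɹkɔ/.
The unsyllabifiable consonants are /w/, /ʃ/, /s/, /ʃ/, /ɹ/; each receives one epenthetic vowel.

5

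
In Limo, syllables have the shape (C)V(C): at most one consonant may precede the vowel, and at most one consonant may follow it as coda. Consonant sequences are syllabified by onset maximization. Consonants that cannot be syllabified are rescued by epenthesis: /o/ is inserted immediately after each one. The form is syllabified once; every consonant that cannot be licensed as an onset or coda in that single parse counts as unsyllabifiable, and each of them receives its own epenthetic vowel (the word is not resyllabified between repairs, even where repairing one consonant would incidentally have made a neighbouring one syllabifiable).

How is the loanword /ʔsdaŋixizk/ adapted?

ʔosodaŋixizko

Under (C)V(C), the unsyllabifiable consonants are /ʔ/, /s/, /k/ (at most one coda consonant is licensed; onsets are limited to one consonant).
Each unlicensed consonant becomes the onset of a new syllable: /ʔ/ → /ʔo/, /s/ → /so/, /k/ → /ko/.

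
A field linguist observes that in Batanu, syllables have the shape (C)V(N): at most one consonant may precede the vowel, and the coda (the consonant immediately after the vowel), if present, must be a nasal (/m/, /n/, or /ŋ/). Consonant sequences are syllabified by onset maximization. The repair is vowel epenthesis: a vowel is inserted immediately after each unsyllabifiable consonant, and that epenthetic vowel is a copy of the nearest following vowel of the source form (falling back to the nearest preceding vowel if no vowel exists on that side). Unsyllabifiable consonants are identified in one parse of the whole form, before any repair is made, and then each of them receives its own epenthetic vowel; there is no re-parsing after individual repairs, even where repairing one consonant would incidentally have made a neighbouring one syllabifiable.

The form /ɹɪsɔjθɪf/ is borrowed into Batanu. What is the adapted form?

Syllabifying with onset maximization leaves /j/, /f/ stranded (only a nasal (/m/, /n/, or /ŋ/) is licensed in coda position; onsets are limited to one consonant).
Inserting the epenthetic vowel yields /j/ → /jɪ/, /f/ → /fɪ/.

ɹɪsɔjɪθɪfɪ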